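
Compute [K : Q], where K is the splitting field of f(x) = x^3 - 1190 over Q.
[K : Q] = 6

The roots of x^3 - 1190 are ∛1190, ω∛1190, ω^2∛1190 where ω = e^(2πi/3) is a primitive cube root of unity, so K = Q(∛1190, ω). Now [Q(∛1190):Q] = 3 (since 1190 is not a perfect cube, x^3 - 1190 is irreducible) and [Q(ω):Q] = 2. Both 2 and 3 divide [K:Q], and [K:Q] ≤ 3·2 = 6, so [K:Q] = 6. (Equivalently: Q(∛1190) ⊂ R but ω ∉ R, so [K : Q(∛1190)] = 2.)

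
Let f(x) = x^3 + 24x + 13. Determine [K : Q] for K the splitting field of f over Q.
[K : Q] = 6

By the rational root test, any rational root of the monic integer polynomial f(x) = x^3 + 24x + 13 must be an integer dividing the constant term 13, i.e. one of ±{1, 13}. Evaluating: f(1) = 38, f(-1) = -12, f(13) = 2522, f(-13) = -2496; none is 0, so f has no rational root and is therefore irreducible over Q (a cubic with no linear factor over a field is irreducible). For an irreducible cubic, the Galois group is A_3 or S_3 according as the discriminant disc(f) = -4a^3 - 27b^2 = -4·(24)^3 - 27·(13)^2 = -59859 is or is not a square in Q. Here disc(f) = -59859 is not a perfect square in Q, so the Galois group of f over Q is not contained in A_3 and must be all of S_3. The splitting field has degree |S_3| = 6 over Q, so [K : Q] = 6.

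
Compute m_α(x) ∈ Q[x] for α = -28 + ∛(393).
m_α(x) = x^3 + 84x^2 + 2352x + 21559

Set β = α + 28 = ∛(393), so β^3 = 393. Then (α + 28)^3 - 393 = 0, i.e. α is a root of g(x) = (x + 28)^3 - 393 = x^3 + 84x^2 + 2352x + 21559. Since g(x) = h(x + 28) where h(x) = x^3 - 393, and h is irreducible over Q (because 393 is not a perfect cube, so h has no rational root, and a monic cubic with no rational root is irreducible), g is also irreducible (irreducibility is preserved under the substitution x → x + 28). Hence m_α(x) = x^3 + 84x^2 + 2352x + 21559.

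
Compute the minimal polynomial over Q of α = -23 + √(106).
m_α(x) = x^2 + 46x + 423

From α + 23 = √(106), squaring gives (α + 23)^2 = 106, i.e. α^2 + 46α + 529 = 106, so α^2 + 46α + 423 = 0. The discriminant of x^2 + 46x + 423 is (46)^2 - 4·(423) = 2116 - 1692 = 424, and 4·(106) is not a perfect square in Q since 106 is squarefree and ≠ 1. Hence x^2 + 46x + 423 is irreducible over Q and is the minimal polynomial of α.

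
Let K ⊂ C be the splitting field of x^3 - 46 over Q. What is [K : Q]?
[K : Q] = 6

The roots of x^3 - 46 are ∛46, ω∛46, ω^2∛46 where ω = e^(2πi/3) is a primitive cube root of unity, so K = Q(∛46, ω). Now [Q(∛46):Q] = 3 (since 46 is not a perfect cube, x^3 - 46 is irreducible) and [Q(ω):Q] = 2. Both 2 and 3 divide [K:Q], and [K:Q] ≤ 3·2 = 6, so [K:Q] = 6. (Equivalently: Q(∛46) ⊂ R but ω ∉ R, so [K : Q(∛46)] = 2.)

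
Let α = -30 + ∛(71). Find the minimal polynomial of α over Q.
m_α(x) = x^3 + 90x^2 + 2700x + 26929

Set β = α + 30 = ∛(71), so β^3 = 71. Then (α + 30)^3 - 71 = 0, i.e. α is a root of g(x) = (x + 30)^3 - 71 = x^3 + 90x^2 + 2700x + 26929. Since g(x) = h(x + 30) where h(x) = x^3 - 71, and h is irreducible over Q (because 71 is not a perfect cube, so h has no rational root, and a monic cubic with no rational root is irreducible), g is also irreducible (irreducibility is preserved under the substitution x → x + 30). Hence m_α(x) = x^3 + 90x^2 + 2700x + 26929.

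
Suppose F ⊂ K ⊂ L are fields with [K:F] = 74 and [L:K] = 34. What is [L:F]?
[L:F] = 2516

The tower law says that for any tower of field extensions F ⊂ K ⊂ L with finite degrees, [L:F] = [L:K] · [K:F]. Here this gives [L:F] = 34 · 74 = 2516.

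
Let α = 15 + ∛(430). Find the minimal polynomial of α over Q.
m_α(x) = x^3 - 45x^2 + 675x - 3805

Set β = α - 15 = ∛(430), so β^3 = 430. Then (α - 15)^3 - 430 = 0, i.e. α is a root of g(x) = (x - 15)^3 - 430 = x^3 - 45x^2 + 675x - 3805. Since g(x) = h(x - 15) where h(x) = x^3 - 430, and h is irreducible over Q (because 430 is not a perfect cube, so h has no rational root, and a monic cubic with no rational root is irreducible), g is also irreducible (irreducibility is preserved under the substitution x → x - 15). Hence m_α(x) = x^3 - 45x^2 + 675x - 3805.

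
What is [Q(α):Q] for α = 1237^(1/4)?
[Q(α):Q] = 4

α is a root of x^4 - 1237. By Eisenstein's criterion at the prime p = 1237 (which divides the constant term 1237 but p^2 = 1530169 does not, since 1237 is squarefree), x^4 - 1237 is irreducible over Q. Hence [Q(α):Q] = 4.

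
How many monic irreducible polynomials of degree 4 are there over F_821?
There are 113582648910 monic irreducible polynomials of degree 4 over F_821

Each element of F_{821^4} that lies in no proper subfield is a root of exactly one monic irreducible of degree 4 over F_821, and each such polynomial has 4 distinct roots in F_{821^4}. By Möbius inversion the count is N_821(4) = (1/4) Σ_{d|4} μ(4/d) · 821^d = (1/4)(μ(4)·821^1 + μ(2)·821^2 + μ(1)·821^4) = 454330595640/4 = 113582648910.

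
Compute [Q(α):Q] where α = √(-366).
[Q(α):Q] = 2

[Q(α):Q] equals the degree of the minimal polynomial of α. Here α^2 = -366 and x^2 + 366 is irreducible (d = -366 is squarefree, ≠ 1, hence not a square), so deg(m_α) = 2. Thus [Q(α):Q] = 2.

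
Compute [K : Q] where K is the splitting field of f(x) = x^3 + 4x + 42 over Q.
[K : Q] = 6

By the rational root test, any rational root of the monic integer polynomial f(x) = x^3 + 4x + 42 must be an integer dividing the constant term 42, i.e. one of ±{1, 2, 3, 6, 7, 14, 21, 42}. Evaluating: f(1) = 47, f(-1) = 37, f(2) = 58, f(-2) = 26, f(3) = 81, f(-3) = 3, f(6) = 282, f(-6) = -198, f(7) = 413, f(-7) = -329, f(14) = 2842, f(-14) = -2758, f(21) = 9387, f(-21) = -9303, f(42) = 74298, f(-42) = -74214; none is 0, so f has no rational root and is therefore irreducible over Q (a cubic with no linear factor over a field is irreducible). For an irreducible cubic, the Galois group is A_3 or S_3 according as the discriminant disc(f) = -4a^3 - 27b^2 = -4·(4)^3 - 27·(42)^2 = -47884 is or is not a square in Q. Here disc(f) = -47884 is not a perfect square in Q, so the Galois group of f over Q is not contained in A_3 and must be all of S_3. The splitting field has degree |S_3| = 6 over Q, so [K : Q] = 6.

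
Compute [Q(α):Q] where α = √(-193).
[Q(α):Q] = 2

[Q(α):Q] equals the degree of the minimal polynomial of α. Here α^2 = -193 and x^2 + 193 is irreducible (d = -193 is squarefree, ≠ 1, hence not a square), so deg(m_α) = 2. Thus [Q(α):Q] = 2.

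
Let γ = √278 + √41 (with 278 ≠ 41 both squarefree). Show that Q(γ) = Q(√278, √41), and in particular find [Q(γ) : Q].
[Q(γ) : Q] = 4 (equivalently, Q(γ) = Q(√278, √41))

Obviously Q(γ) ⊆ Q(√278, √41), and [Q(√278, √41):Q] = 4 (since 278, 41 are distinct squarefree integers > 1 with 11398 not a perfect square). To show equality we compute the minimal polynomial of γ. From γ = √278 + √41: γ^2 = 278 + 2√(11398) + 41 = 319 + 2√(11398), so γ^2 - 319 = 2√(11398); squaring, (γ^2 - 319)^2 = 4·11398, i.e. γ^4 - 638γ^2 + 101761 - 45592 = 0, i.e. γ^4 - 638γ^2 + 56169 = 0. So γ is a root of x^4 - 638x^2 + 56169. This polynomial is irreducible over Q: it has no rational root (each ±√278 ± √41 is irrational), and any factorization into two quadratics over Q would force √(11398) ∈ Q (pairing opposite roots) or √278, √41 ∈ Q (other pairings), all impossible. Hence [Q(γ):Q] = 4 = [Q(√278, √41):Q], so Q(γ) = Q(√278, √41).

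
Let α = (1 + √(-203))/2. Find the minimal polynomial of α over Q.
m_α(x) = x^2 - x + 51

From 2α - 1 = √(-203), squaring gives (2α - 1)^2 = -203, i.e. 4α^2 - 4α + 1 = -203, so α^2 - α + (1 + 203)/4 = 0. Since -203 ≡ 1 (mod 4), (1 + 203)/4 = 51 ∈ Z. The polynomial x^2 - x + 51 has discriminant 1 - 4·(51) = -203, which is not a perfect square in Q (d = -203 is squarefree and ≠ 1), so x^2 - x + 51 is irreducible over Q. It is the minimal polynomial of α.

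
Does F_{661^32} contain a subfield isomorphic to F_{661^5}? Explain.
No: F_{661^5} is not a subfield of F_{661^32}

F_{p^m} embeds in F_{p^n} iff m | n. Here 5 ∤ 32 (since 32 = 6·5 + 2 with remainder 2 ≠ 0), so F_{661^5} is not a subfield of F_{661^32}. Equivalently: if it were, the tower law would give 5 = [F_{661^5}:F_661] dividing [F_{661^32}:F_661] = 32, contradiction.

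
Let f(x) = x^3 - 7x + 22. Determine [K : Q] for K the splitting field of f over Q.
[K : Q] = 6

By the rational root test, any rational root of the monic integer polynomial f(x) = x^3 - 7x + 22 must be an integer dividing the constant term 22, i.e. one of ±{1, 2, 11, 22}. Evaluating: f(1) = 16, f(-1) = 28, f(2) = 16, f(-2) = 28, f(11) = 1276, f(-11) = -1232, f(22) = 10516, f(-22) = -10472; none is 0, so f has no rational root and is therefore irreducible over Q (a cubic with no linear factor over a field is irreducible). For an irreducible cubic, the Galois group is A_3 or S_3 according as the discriminant disc(f) = -4a^3 - 27b^2 = -4·(-7)^3 - 27·(22)^2 = -11696 is or is not a square in Q. Here disc(f) = -11696 is not a perfect square in Q, so the Galois group of f over Q is not contained in A_3 and must be all of S_3. The splitting field has degree |S_3| = 6 over Q, so [K : Q] = 6.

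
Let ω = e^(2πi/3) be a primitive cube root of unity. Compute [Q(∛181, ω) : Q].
[Q(∛181, ω) : Q] = 6

[Q(∛181):Q] = 3 (min poly x^3 - 181, irreducible since 181 is not a perfect cube). [Q(ω):Q] = 2 (min poly x^2 + x + 1). Since Q(∛181) ⊂ R and ω ∉ R, we have ω ∉ Q(∛181), so x^2 + x + 1 remains irreducible over Q(∛181) and [Q(∛181, ω) : Q(∛181)] = 2. By the tower law, [Q(∛181, ω) : Q] = 3 · 2 = 6. (In fact Q(∛181, ω) is the splitting field of x^3 - 181 over Q.)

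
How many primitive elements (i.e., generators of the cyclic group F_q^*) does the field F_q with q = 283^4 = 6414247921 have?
There are φ(6414247920) = 1650288640 primitive elements

F_q^* is cyclic of order q - 1 = 6414247920. A cyclic group of order m has exactly φ(m) generators. Here m = 6414247920 = 2^4 · 3 · 5 · 47 · 71 · 8009, so the number of primitive elements is φ(6414247920) = 1650288640.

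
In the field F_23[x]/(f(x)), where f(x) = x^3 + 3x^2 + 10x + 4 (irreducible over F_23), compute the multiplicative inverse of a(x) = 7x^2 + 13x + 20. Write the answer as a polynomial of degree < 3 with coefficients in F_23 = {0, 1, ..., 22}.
a(x)^(-1) ≡ 19x^2 + 20x + 8 (mod f(x))

Since f is irreducible over F_23, F_23[x]/(f) is a field and a(x) ≠ 0 has an inverse. Apply the extended Euclidean algorithm to f(x) and a(x) in F_23[x]: f(x) = (10x + 18)·a(x) + (13x + 12);  a(x) = (20x + 2)·(13x + 12) + (19). The last nonzero remainder is the constant 19 = gcd(f, a) in F_23. Back-substituting through the division chain expresses 19 = s(x)·a(x) + t(x)·f(x) with s(x) ≡ 16x^2 + 12x + 14 (mod f), so (16x^2 + 12x + 14)·a(x) ≡ 19 (mod f). Multiplying by 19^(-1) ≡ 17 in F_23 gives a(x)^(-1) ≡ 17·(16x^2 + 12x + 14) ≡ 19x^2 + 20x + 8 (mod f). Check: (7x^2 + 13x + 20)·(19x^2 + 20x + 8) = 18x^4 + 19x^3 + 6x^2 + 21x + 22 ≡ 1 (mod x^3 + 3x^2 + 10x + 4).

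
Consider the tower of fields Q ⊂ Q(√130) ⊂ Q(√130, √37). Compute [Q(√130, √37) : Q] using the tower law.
[Q(√130, √37) : Q] = 4

[Q(√130):Q] = 2 (min poly x^2 - 130, irreducible since 130 is squarefree > 1). For the top step, suppose √37 ∈ Q(√130), say √37 = c + d√130 with c, d ∈ Q. Squaring: 37 = c^2 + 130d^2 + 2cd√130. Since √130 ∉ Q this forces 2cd = 0. If d = 0 then √37 = c ∈ Q, contradicting 37 squarefree > 1. If c = 0 then 37 = 130d^2, so 130·37 = (130d)^2 is a perfect square in Q — but 130·37 = 4810 is not a perfect square (since 130 and 37 are distinct squarefree integers). Contradiction. Hence √37 ∉ Q(√130), so x^2 - 37 stays irreducible over Q(√130) and [Q(√130, √37) : Q(√130)] = 2. By the tower law, [Q(√130, √37) : Q] = 2 · 2 = 4.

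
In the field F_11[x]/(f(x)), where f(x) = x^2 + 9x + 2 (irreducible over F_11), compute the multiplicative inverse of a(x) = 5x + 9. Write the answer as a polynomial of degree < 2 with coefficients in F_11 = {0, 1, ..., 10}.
a(x)^(-1) ≡ 6x + 8 (mod f(x))

Since f is irreducible over F_11, F_11[x]/(f) is a field and a(x) ≠ 0 has an inverse. Apply the extended Euclidean algorithm to f(x) and a(x) in F_11[x]: f(x) = (9x + 1)·a(x) + (4). The last nonzero remainder is the constant 4 = gcd(f, a) in F_11. Back-substituting through the division chain expresses 4 = s(x)·a(x) + t(x)·f(x) with s(x) ≡ 2x + 10 (mod f), so (2x + 10)·a(x) ≡ 4 (mod f). Multiplying by 4^(-1) ≡ 3 in F_11 gives a(x)^(-1) ≡ 3·(2x + 10) ≡ 6x + 8 (mod f). Check: (5x + 9)·(6x + 8) = 8x^2 + 6x + 6 ≡ 1 (mod x^2 + 9x + 2).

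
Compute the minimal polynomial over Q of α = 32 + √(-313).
m_α(x) = x^2 - 64x + 1337

From α - 32 = √(-313), squaring gives (α - 32)^2 = -313, i.e. α^2 - 64α + 1024 = -313, so α^2 - 64α + 1337 = 0. The discriminant of x^2 - 64x + 1337 is (-64)^2 - 4·(1337) = 4096 - 5348 = -1252, and 4·(-313) is not a perfect square in Q since -313 is squarefree and ≠ 1. Hence x^2 - 64x + 1337 is irreducible over Q and is the minimal polynomial of α.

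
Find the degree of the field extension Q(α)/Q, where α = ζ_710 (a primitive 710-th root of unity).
[Q(α):Q] = 280

The minimal polynomial of ζ_710 over Q is the 710-th cyclotomic polynomial Φ_710(x), which is irreducible over Q and has degree φ(710) = 280. Hence [Q(α):Q] = φ(710) = 280.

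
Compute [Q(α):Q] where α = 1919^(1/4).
[Q(α):Q] = 4

α is a root of x^4 - 1919. By Eisenstein's criterion at the prime p = 19 (which divides the constant term 1919 but p^2 = 361 does not, since 1919 is squarefree), x^4 - 1919 is irreducible over Q. Hence [Q(α):Q] = 4.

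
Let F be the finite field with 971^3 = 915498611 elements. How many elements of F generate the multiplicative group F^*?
There are φ(915498610) = 329951232 primitive elements

F_q^* is cyclic of order q - 1 = 915498610. A cyclic group of order m has exactly φ(m) generators. Here m = 915498610 = 2 · 5 · 13 · 79 · 97 · 919, so the number of primitive elements is φ(915498610) = 329951232.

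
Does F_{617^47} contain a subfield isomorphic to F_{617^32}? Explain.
No: F_{617^32} is not a subfield of F_{617^47}

F_{p^m} embeds in F_{p^n} iff m | n. Here 32 ∤ 47 (since 47 = 1·32 + 15 with remainder 15 ≠ 0), so F_{617^32} is not a subfield of F_{617^47}. Equivalently: if it were, the tower law would give 32 = [F_{617^32}:F_617] dividing [F_{617^47}:F_617] = 47, contradiction.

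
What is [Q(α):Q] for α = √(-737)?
[Q(α):Q] = 2

[Q(α):Q] equals the degree of the minimal polynomial of α. Here α^2 = -737 and x^2 + 737 is irreducible (d = -737 is squarefree, ≠ 1, hence not a square), so deg(m_α) = 2. Thus [Q(α):Q] = 2.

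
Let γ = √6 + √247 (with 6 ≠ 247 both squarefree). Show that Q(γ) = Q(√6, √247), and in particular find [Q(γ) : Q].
[Q(γ) : Q] = 4 (equivalently, Q(γ) = Q(√6, √247))

Obviously Q(γ) ⊆ Q(√6, √247), and [Q(√6, √247):Q] = 4 (since 6, 247 are distinct squarefree integers > 1 with 1482 not a perfect square). To show equality we compute the minimal polynomial of γ. From γ = √6 + √247: γ^2 = 6 + 2√(1482) + 247 = 253 + 2√(1482), so γ^2 - 253 = 2√(1482); squaring, (γ^2 - 253)^2 = 4·1482, i.e. γ^4 - 506γ^2 + 64009 - 5928 = 0, i.e. γ^4 - 506γ^2 + 58081 = 0. So γ is a root of x^4 - 506x^2 + 58081. This polynomial is irreducible over Q: it has no rational root (each ±√6 ± √247 is irrational), and any factorization into two quadratics over Q would force √(1482) ∈ Q (pairing opposite roots) or √6, √247 ∈ Q (other pairings), all impossible. Hence [Q(γ):Q] = 4 = [Q(√6, √247):Q], so Q(γ) = Q(√6, √247).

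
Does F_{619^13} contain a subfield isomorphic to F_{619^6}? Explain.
No: F_{619^6} is not a subfield of F_{619^13}

F_{p^m} embeds in F_{p^n} iff m | n. Here 6 ∤ 13 (since 13 = 2·6 + 1 with remainder 1 ≠ 0), so F_{619^6} is not a subfield of F_{619^13}. Equivalently: if it were, the tower law would give 6 = [F_{619^6}:F_619] dividing [F_{619^13}:F_619] = 13, contradiction.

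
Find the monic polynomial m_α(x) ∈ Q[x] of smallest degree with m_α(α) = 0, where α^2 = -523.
m_α(x) = x^2 + 523

α satisfies α^2 + 523 = 0, so x^2 + 523 annihilates α. Since d = -523 is squarefree and ≠ 1, it is not a perfect square in Q, so x^2 + 523 has no rational root and is therefore irreducible over Q (a degree-2 polynomial over a field is irreducible iff it has no root). Hence m_α(x) = x^2 + 523.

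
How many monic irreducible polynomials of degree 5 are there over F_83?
There are 787808112 monic irreducible polynomials of degree 5 over F_83

Each element of F_{83^5} that lies in no proper subfield is a root of exactly one monic irreducible of degree 5 over F_83, and each such polynomial has 5 distinct roots in F_{83^5}. By Möbius inversion the count is N_83(5) = (1/5) Σ_{d|5} μ(5/d) · 83^d = (1/5)(μ(5)·83^1 + μ(1)·83^5) = 3939040560/5 = 787808112.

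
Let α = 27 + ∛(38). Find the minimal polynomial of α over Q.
m_α(x) = x^3 - 81x^2 + 2187x - 19721

Set β = α - 27 = ∛(38), so β^3 = 38. Then (α - 27)^3 - 38 = 0, i.e. α is a root of g(x) = (x - 27)^3 - 38 = x^3 - 81x^2 + 2187x - 19721. Since g(x) = h(x - 27) where h(x) = x^3 - 38, and h is irreducible over Q (because 38 is not a perfect cube, so h has no rational root, and a monic cubic with no rational root is irreducible), g is also irreducible (irreducibility is preserved under the substitution x → x - 27). Hence m_α(x) = x^3 - 81x^2 + 2187x - 19721.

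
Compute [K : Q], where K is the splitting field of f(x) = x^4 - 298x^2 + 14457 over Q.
[K : Q] = 4

Solving the quadratic in x^2: x^2 = (298 ± √(298^2 - 4·14457))/2 = (298 ± √30976)/2 = (298 ± 176)/2, giving x^2 = 237 or x^2 = 61. So f(x) = (x^2 - 237)(x^2 - 61) and the roots of f are ±√237, ±√61. Hence the splitting field is K = Q(√237, √61). Since 237 and 61 are distinct squarefree integers > 1, their product 14457 is not a perfect square, so √61 ∉ Q(√237). By the tower law [K:Q] = [Q(√237,√61):Q(√237)] · [Q(√237):Q] = 2 · 2 = 4.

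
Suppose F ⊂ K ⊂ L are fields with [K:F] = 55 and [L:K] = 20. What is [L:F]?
[L:F] = 1100

The tower law says that for any tower of field extensions F ⊂ K ⊂ L with finite degrees, [L:F] = [L:K] · [K:F]. Here this gives [L:F] = 20 · 55 = 1100.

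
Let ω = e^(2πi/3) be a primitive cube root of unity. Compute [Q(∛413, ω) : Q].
[Q(∛413, ω) : Q] = 6

[Q(∛413):Q] = 3 (min poly x^3 - 413, irreducible since 413 is not a perfect cube). [Q(ω):Q] = 2 (min poly x^2 + x + 1). Since Q(∛413) ⊂ R and ω ∉ R, we have ω ∉ Q(∛413), so x^2 + x + 1 remains irreducible over Q(∛413) and [Q(∛413, ω) : Q(∛413)] = 2. By the tower law, [Q(∛413, ω) : Q] = 3 · 2 = 6. (In fact Q(∛413, ω) is the splitting field of x^3 - 413 over Q.)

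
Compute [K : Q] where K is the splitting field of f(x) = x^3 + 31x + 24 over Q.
[K : Q] = 6

By the rational root test, any rational root of the monic integer polynomial f(x) = x^3 + 31x + 24 must be an integer dividing the constant term 24, i.e. one of ±{1, 2, 3, 4, 6, 8, 12, 24}. Evaluating: f(1) = 56, f(-1) = -8, f(2) = 94, f(-2) = -46, f(3) = 144, f(-3) = -96, f(4) = 212, f(-4) = -164, f(6) = 426, f(-6) = -378, f(8) = 784, f(-8) = -736, f(12) = 2124, f(-12) = -2076, f(24) = 14592, f(-24) = -14544; none is 0, so f has no rational root and is therefore irreducible over Q (a cubic with no linear factor over a field is irreducible). For an irreducible cubic, the Galois group is A_3 or S_3 according as the discriminant disc(f) = -4a^3 - 27b^2 = -4·(31)^3 - 27·(24)^2 = -134716 is or is not a square in Q. Here disc(f) = -134716 is not a perfect square in Q, so the Galois group of f over Q is not contained in A_3 and must be all of S_3. The splitting field has degree |S_3| = 6 over Q, so [K : Q] = 6.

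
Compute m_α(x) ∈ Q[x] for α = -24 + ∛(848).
m_α(x) = x^3 + 72x^2 + 1728x + 12976

Set β = α + 24 = ∛(848), so β^3 = 848. Then (α + 24)^3 - 848 = 0, i.e. α is a root of g(x) = (x + 24)^3 - 848 = x^3 + 72x^2 + 1728x + 12976. Since g(x) = h(x + 24) where h(x) = x^3 - 848, and h is irreducible over Q (because 848 is not a perfect cube, so h has no rational root, and a monic cubic with no rational root is irreducible), g is also irreducible (irreducibility is preserved under the substitution x → x + 24). Hence m_α(x) = x^3 + 72x^2 + 1728x + 12976.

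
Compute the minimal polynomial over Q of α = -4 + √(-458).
m_α(x) = x^2 + 8x + 474

From α + 4 = √(-458), squaring gives (α + 4)^2 = -458, i.e. α^2 + 8α + 16 = -458, so α^2 + 8α + 474 = 0. The discriminant of x^2 + 8x + 474 is (8)^2 - 4·(474) = 64 - 1896 = -1832, and 4·(-458) is not a perfect square in Q since -458 is squarefree and ≠ 1. Hence x^2 + 8x + 474 is irreducible over Q and is the minimal polynomial of α.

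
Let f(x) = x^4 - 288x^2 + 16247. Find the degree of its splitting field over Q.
[K : Q] = 4

Solving the quadratic in x^2: x^2 = (288 ± √(288^2 - 4·16247))/2 = (288 ± √17956)/2 = (288 ± 134)/2, giving x^2 = 211 or x^2 = 77. So f(x) = (x^2 - 211)(x^2 - 77) and the roots of f are ±√211, ±√77. Hence the splitting field is K = Q(√211, √77). Since 211 and 77 are distinct squarefree integers > 1, their product 16247 is not a perfect square, so √77 ∉ Q(√211). By the tower law [K:Q] = [Q(√211,√77):Q(√211)] · [Q(√211):Q] = 2 · 2 = 4.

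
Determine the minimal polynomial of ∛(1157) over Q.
m_α(x) = x^3 - 1157

α satisfies α^3 = 1157, so x^3 - 1157 annihilates α. By the rational root test, a rational root p/q (in lowest terms) of x^3 - 1157 would satisfy p^3 = 1157 q^3, forcing q = 1 and p^3 = 1157; but 1157 is not a perfect cube, contradiction. A monic cubic over Q with no rational root is irreducible (any nontrivial factorization would include a linear factor). Hence x^3 - 1157 is the minimal polynomial of α, and in particular [Q(α):Q] = 3.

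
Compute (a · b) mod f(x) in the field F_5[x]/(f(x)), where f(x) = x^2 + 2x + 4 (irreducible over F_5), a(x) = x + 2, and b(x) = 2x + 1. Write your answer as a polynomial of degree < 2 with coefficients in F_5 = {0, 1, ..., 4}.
a · b ≡ x + 4 (mod f(x))

Multiply in F_5[x]: a(x)·b(x) = (x + 2)·(2x + 1) = 2x^2 + 2. This has degree ≥ 2, so divide by f(x) over F_5: 2x^2 + 2 = (2)·(x^2 + 2x + 4) + (x + 4). Hence a·b ≡ x + 4 (mod f). (F_5[x]/(f) is a field with 5^2 = 25 elements since f is irreducible of degree 2.)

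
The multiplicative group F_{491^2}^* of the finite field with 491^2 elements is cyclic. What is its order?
|F_{491^2}^*| = 241080

F_{491^2} has 491^2 = 241081 elements; its multiplicative group consists of all nonzero elements, so |F_{491^2}^*| = 241081 - 1 = 241080. (It is cyclic since any finite subgroup of the multiplicative group of a field is cyclic.)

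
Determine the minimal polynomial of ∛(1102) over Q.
m_α(x) = x^3 - 1102

α satisfies α^3 = 1102, so x^3 - 1102 annihilates α. By the rational root test, a rational root p/q (in lowest terms) of x^3 - 1102 would satisfy p^3 = 1102 q^3, forcing q = 1 and p^3 = 1102; but 1102 is not a perfect cube, contradiction. A monic cubic over Q with no rational root is irreducible (any nontrivial factorization would include a linear factor). Hence x^3 - 1102 is the minimal polynomial of α, and in particular [Q(α):Q] = 3.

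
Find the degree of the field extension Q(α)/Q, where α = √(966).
[Q(α):Q] = 2

[Q(α):Q] equals the degree of the minimal polynomial of α. Here α^2 = 966 and x^2 - 966 is irreducible (d = 966 is squarefree, ≠ 1, hence not a square), so deg(m_α) = 2. Thus [Q(α):Q] = 2.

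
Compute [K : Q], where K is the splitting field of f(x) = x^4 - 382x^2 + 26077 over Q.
[K : Q] = 4

Solving the quadratic in x^2: x^2 = (382 ± √(382^2 - 4·26077))/2 = (382 ± √41616)/2 = (382 ± 204)/2, giving x^2 = 89 or x^2 = 293. So f(x) = (x^2 - 89)(x^2 - 293) and the roots of f are ±√89, ±√293. Hence the splitting field is K = Q(√89, √293). Since 89 and 293 are distinct squarefree integers > 1, their product 26077 is not a perfect square, so √293 ∉ Q(√89). By the tower law [K:Q] = [Q(√89,√293):Q(√89)] · [Q(√89):Q] = 2 · 2 = 4.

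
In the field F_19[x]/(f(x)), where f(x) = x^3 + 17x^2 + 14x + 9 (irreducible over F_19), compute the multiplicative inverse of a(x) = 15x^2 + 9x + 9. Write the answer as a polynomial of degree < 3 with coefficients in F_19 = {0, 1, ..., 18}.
a(x)^(-1) ≡ 4x^2 + 16x + 14 (mod f(x))

Since f is irreducible over F_19, F_19[x]/(f) is a field and a(x) ≠ 0 has an inverse. Apply the extended Euclidean algorithm to f(x) and a(x) in F_19[x]: f(x) = (14x + 13)·a(x) + (18x + 6);  a(x) = (4x + 15)·(18x + 6) + (14). The last nonzero remainder is the constant 14 = gcd(f, a) in F_19. Back-substituting through the division chain expresses 14 = s(x)·a(x) + t(x)·f(x) with s(x) ≡ 18x^2 + 15x + 6 (mod f), so (18x^2 + 15x + 6)·a(x) ≡ 14 (mod f). Multiplying by 14^(-1) ≡ 15 in F_19 gives a(x)^(-1) ≡ 15·(18x^2 + 15x + 6) ≡ 4x^2 + 16x + 14 (mod f). Check: (15x^2 + 9x + 9)·(4x^2 + 16x + 14) = 3x^4 + 10x^3 + 10x^2 + 4x + 12 ≡ 1 (mod x^3 + 17x^2 + 14x + 9).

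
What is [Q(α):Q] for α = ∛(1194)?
[Q(α):Q] = 3

The minimal polynomial of α is x^3 - 1194, irreducible over Q since 1194 is not a perfect cube (so x^3 - 1194 has no rational root). Hence [Q(α):Q] = deg(m_α) = 3.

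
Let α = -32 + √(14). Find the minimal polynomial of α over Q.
m_α(x) = x^2 + 64x + 1010

From α + 32 = √(14), squaring gives (α + 32)^2 = 14, i.e. α^2 + 64α + 1024 = 14, so α^2 + 64α + 1010 = 0. The discriminant of x^2 + 64x + 1010 is (64)^2 - 4·(1010) = 4096 - 4040 = 56, and 4·(14) is not a perfect square in Q since 14 is squarefree and ≠ 1. Hence x^2 + 64x + 1010 is irreducible over Q and is the minimal polynomial of α.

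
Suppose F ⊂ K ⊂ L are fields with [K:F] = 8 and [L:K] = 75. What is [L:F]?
[L:F] = 600

The tower law says that for any tower of field extensions F ⊂ K ⊂ L with finite degrees, [L:F] = [L:K] · [K:F]. Here this gives [L:F] = 75 · 8 = 600.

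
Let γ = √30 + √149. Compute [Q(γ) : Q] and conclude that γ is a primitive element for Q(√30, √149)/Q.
[Q(γ) : Q] = 4 (equivalently, Q(γ) = Q(√30, √149))

Obviously Q(γ) ⊆ Q(√30, √149), and [Q(√30, √149):Q] = 4 (since 30, 149 are distinct squarefree integers > 1 with 4470 not a perfect square). To show equality we compute the minimal polynomial of γ. From γ = √30 + √149: γ^2 = 30 + 2√(4470) + 149 = 179 + 2√(4470), so γ^2 - 179 = 2√(4470); squaring, (γ^2 - 179)^2 = 4·4470, i.e. γ^4 - 358γ^2 + 32041 - 17880 = 0, i.e. γ^4 - 358γ^2 + 14161 = 0. So γ is a root of x^4 - 358x^2 + 14161. This polynomial is irreducible over Q: it has no rational root (each ±√30 ± √149 is irrational), and any factorization into two quadratics over Q would force √(4470) ∈ Q (pairing opposite roots) or √30, √149 ∈ Q (other pairings), all impossible. Hence [Q(γ):Q] = 4 = [Q(√30, √149):Q], so Q(γ) = Q(√30, √149).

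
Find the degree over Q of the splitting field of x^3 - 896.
[K : Q] = 6

The roots of x^3 - 896 are ∛896, ω∛896, ω^2∛896 where ω = e^(2πi/3) is a primitive cube root of unity, so K = Q(∛896, ω). Now [Q(∛896):Q] = 3 (since 896 is not a perfect cube, x^3 - 896 is irreducible) and [Q(ω):Q] = 2. Both 2 and 3 divide [K:Q], and [K:Q] ≤ 3·2 = 6, so [K:Q] = 6. (Equivalently: Q(∛896) ⊂ R but ω ∉ R, so [K : Q(∛896)] = 2.)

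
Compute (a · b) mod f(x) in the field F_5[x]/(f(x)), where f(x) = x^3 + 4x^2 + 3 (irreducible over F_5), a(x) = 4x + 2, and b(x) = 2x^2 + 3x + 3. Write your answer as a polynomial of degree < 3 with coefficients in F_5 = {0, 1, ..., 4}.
a · b ≡ 4x^2 + 3x + 2 (mod f(x))

Multiply in F_5[x]: a(x)·b(x) = (4x + 2)·(2x^2 + 3x + 3) = 3x^3 + x^2 + 3x + 1. This has degree ≥ 3, so divide by f(x) over F_5: 3x^3 + x^2 + 3x + 1 = (3)·(x^3 + 4x^2 + 3) + (4x^2 + 3x + 2). Hence a·b ≡ 4x^2 + 3x + 2 (mod f). (F_5[x]/(f) is a field with 5^3 = 125 elements since f is irreducible of degree 3.)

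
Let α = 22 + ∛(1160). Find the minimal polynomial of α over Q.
m_α(x) = x^3 - 66x^2 + 1452x - 11808

Set β = α - 22 = ∛(1160), so β^3 = 1160. Then (α - 22)^3 - 1160 = 0, i.e. α is a root of g(x) = (x - 22)^3 - 1160 = x^3 - 66x^2 + 1452x - 11808. Since g(x) = h(x - 22) where h(x) = x^3 - 1160, and h is irreducible over Q (because 1160 is not a perfect cube, so h has no rational root, and a monic cubic with no rational root is irreducible), g is also irreducible (irreducibility is preserved under the substitution x → x - 22). Hence m_α(x) = x^3 - 66x^2 + 1452x - 11808.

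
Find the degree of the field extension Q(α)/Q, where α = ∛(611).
[Q(α):Q] = 3

The minimal polynomial of α is x^3 - 611, irreducible over Q since 611 is not a perfect cube (so x^3 - 611 has no rational root). Hence [Q(α):Q] = deg(m_α) = 3.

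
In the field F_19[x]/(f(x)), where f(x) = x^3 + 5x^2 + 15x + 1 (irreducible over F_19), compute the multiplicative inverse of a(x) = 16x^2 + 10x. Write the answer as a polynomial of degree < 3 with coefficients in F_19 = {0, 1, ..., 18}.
a(x)^(-1) ≡ 14x^2 + 3x (mod f(x))

Since f is irreducible over F_19, F_19[x]/(f) is a field and a(x) ≠ 0 has an inverse. Apply the extended Euclidean algorithm to f(x) and a(x) in F_19[x]: f(x) = (6x + 12)·a(x) + (9x + 1);  a(x) = (6x + 11)·(9x + 1) + (8). The last nonzero remainder is the constant 8 = gcd(f, a) in F_19. Back-substituting through the division chain expresses 8 = s(x)·a(x) + t(x)·f(x) with s(x) ≡ 17x^2 + 5x (mod f), so (17x^2 + 5x)·a(x) ≡ 8 (mod f). Multiplying by 8^(-1) ≡ 12 in F_19 gives a(x)^(-1) ≡ 12·(17x^2 + 5x) ≡ 14x^2 + 3x (mod f). Check: (16x^2 + 10x)·(14x^2 + 3x) = 15x^4 + 17x^3 + 11x^2 ≡ 1 (mod x^3 + 5x^2 + 15x + 1).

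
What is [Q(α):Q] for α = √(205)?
[Q(α):Q] = 2

[Q(α):Q] equals the degree of the minimal polynomial of α. Here α^2 = 205 and x^2 - 205 is irreducible (d = 205 is squarefree, ≠ 1, hence not a square), so deg(m_α) = 2. Thus [Q(α):Q] = 2.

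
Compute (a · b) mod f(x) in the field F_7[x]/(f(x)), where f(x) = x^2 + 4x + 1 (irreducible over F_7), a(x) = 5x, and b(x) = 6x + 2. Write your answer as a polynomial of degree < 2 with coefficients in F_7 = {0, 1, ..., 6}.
a · b ≡ 2x + 5 (mod f(x))

Multiply in F_7[x]: a(x)·b(x) = (5x)·(6x + 2) = 2x^2 + 3x. This has degree ≥ 2, so divide by f(x) over F_7: 2x^2 + 3x = (2)·(x^2 + 4x + 1) + (2x + 5). Hence a·b ≡ 2x + 5 (mod f). (F_7[x]/(f) is a field with 7^2 = 49 elements since f is irreducible of degree 2.)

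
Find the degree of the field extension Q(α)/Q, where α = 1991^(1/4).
[Q(α):Q] = 4

α is a root of x^4 - 1991. By Eisenstein's criterion at the prime p = 11 (which divides the constant term 1991 but p^2 = 121 does not, since 1991 is squarefree), x^4 - 1991 is irreducible over Q. Hence [Q(α):Q] = 4.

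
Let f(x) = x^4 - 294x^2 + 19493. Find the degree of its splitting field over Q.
[K : Q] = 4

Solving the quadratic in x^2: x^2 = (294 ± √(294^2 - 4·19493))/2 = (294 ± √8464)/2 = (294 ± 92)/2, giving x^2 = 193 or x^2 = 101. So f(x) = (x^2 - 193)(x^2 - 101) and the roots of f are ±√193, ±√101. Hence the splitting field is K = Q(√193, √101). Since 193 and 101 are distinct squarefree integers > 1, their product 19493 is not a perfect square, so √101 ∉ Q(√193). By the tower law [K:Q] = [Q(√193,√101):Q(√193)] · [Q(√193):Q] = 2 · 2 = 4.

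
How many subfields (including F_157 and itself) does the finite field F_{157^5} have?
F_{157^5} has 2 subfields

The subfields of F_{p^n} are exactly the fields F_{p^d} for d | n (each is the fixed field of the unique index-d subgroup of Gal(F_{p^n}/F_p) ≅ Z/nZ). The divisors of n = 5 are {1, 5}, giving 2 subfields: F_{157^1}, F_{157^5}.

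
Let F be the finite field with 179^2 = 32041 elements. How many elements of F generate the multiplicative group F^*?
There are φ(32040) = 8448 primitive elements

F_q^* is cyclic of order q - 1 = 32040. A cyclic group of order m has exactly φ(m) generators. Here m = 32040 = 2^3 · 3^2 · 5 · 89, so the number of primitive elements is φ(32040) = 8448.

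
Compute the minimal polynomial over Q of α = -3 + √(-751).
m_α(x) = x^2 + 6x + 760

From α + 3 = √(-751), squaring gives (α + 3)^2 = -751, i.e. α^2 + 6α + 9 = -751, so α^2 + 6α + 760 = 0. The discriminant of x^2 + 6x + 760 is (6)^2 - 4·(760) = 36 - 3040 = -3004, and 4·(-751) is not a perfect square in Q since -751 is squarefree and ≠ 1. Hence x^2 + 6x + 760 is irreducible over Q and is the minimal polynomial of α.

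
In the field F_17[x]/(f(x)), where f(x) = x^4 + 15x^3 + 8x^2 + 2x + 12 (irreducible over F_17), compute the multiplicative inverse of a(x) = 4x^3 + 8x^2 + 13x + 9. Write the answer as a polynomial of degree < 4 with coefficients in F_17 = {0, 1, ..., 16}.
a(x)^(-1) ≡ x + 13 (mod f(x))

Since f is irreducible over F_17, F_17[x]/(f) is a field and a(x) ≠ 0 has an inverse. Apply the extended Euclidean algorithm to f(x) and a(x) in F_17[x]: f(x) = (13x + 16)·a(x) + (4). The last nonzero remainder is the constant 4 = gcd(f, a) in F_17. Back-substituting through the division chain expresses 4 = s(x)·a(x) + t(x)·f(x) with s(x) ≡ 4x + 1 (mod f), so (4x + 1)·a(x) ≡ 4 (mod f). Multiplying by 4^(-1) ≡ 13 in F_17 gives a(x)^(-1) ≡ 13·(4x + 1) ≡ x + 13 (mod f). Check: (4x^3 + 8x^2 + 13x + 9)·(x + 13) = 4x^4 + 9x^3 + 15x^2 + 8x + 15 ≡ 1 (mod x^4 + 15x^3 + 8x^2 + 2x + 12).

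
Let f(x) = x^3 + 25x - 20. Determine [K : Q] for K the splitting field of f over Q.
[K : Q] = 6

By the rational root test, any rational root of the monic integer polynomial f(x) = x^3 + 25x - 20 must be an integer dividing the constant term -20, i.e. one of ±{1, 2, 4, 5, 10, 20}. Evaluating: f(1) = 6, f(-1) = -46, f(2) = 38, f(-2) = -78, f(4) = 144, f(-4) = -184, f(5) = 230, f(-5) = -270, f(10) = 1230, f(-10) = -1270, f(20) = 8480, f(-20) = -8520; none is 0, so f has no rational root and is therefore irreducible over Q (a cubic with no linear factor over a field is irreducible). For an irreducible cubic, the Galois group is A_3 or S_3 according as the discriminant disc(f) = -4a^3 - 27b^2 = -4·(25)^3 - 27·(-20)^2 = -73300 is or is not a square in Q. Here disc(f) = -73300 is not a perfect square in Q, so the Galois group of f over Q is not contained in A_3 and must be all of S_3. The splitting field has degree |S_3| = 6 over Q, so [K : Q] = 6.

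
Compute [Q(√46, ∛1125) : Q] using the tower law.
[Q(√46, ∛1125) : Q] = 6

Let L = Q(√46, ∛1125). Since Q(√46) ⊂ L and [Q(√46):Q] = 2, the tower law gives 2 | [L:Q]. Likewise Q(∛1125) ⊂ L with [Q(∛1125):Q] = 3 (because 1125 is not a perfect cube), so 3 | [L:Q]. As gcd(2,3) = 1, [L:Q] is divisible by 6. Conversely L is generated over Q by √46 and ∛1125, so [L:Q] ≤ 2·3 = 6. Therefore [Q(√46, ∛1125) : Q] = 6.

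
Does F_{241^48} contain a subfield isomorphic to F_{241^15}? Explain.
No: F_{241^15} is not a subfield of F_{241^48}

F_{p^m} embeds in F_{p^n} iff m | n. Here 15 ∤ 48 (since 48 = 3·15 + 3 with remainder 3 ≠ 0), so F_{241^15} is not a subfield of F_{241^48}. Equivalently: if it were, the tower law would give 15 = [F_{241^15}:F_241] dividing [F_{241^48}:F_241] = 48, contradiction.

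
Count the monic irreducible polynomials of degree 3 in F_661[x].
There are 96268040 monic irreducible polynomials of degree 3 over F_661

Each element of F_{661^3} that lies in no proper subfield is a root of exactly one monic irreducible of degree 3 over F_661, and each such polynomial has 3 distinct roots in F_{661^3}. By Möbius inversion the count is N_661(3) = (1/3) Σ_{d|3} μ(3/d) · 661^d = (1/3)(μ(3)·661^1 + μ(1)·661^3) = 288804120/3 = 96268040.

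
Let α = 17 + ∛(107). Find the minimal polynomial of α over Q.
m_α(x) = x^3 - 51x^2 + 867x - 5020

Set β = α - 17 = ∛(107), so β^3 = 107. Then (α - 17)^3 - 107 = 0, i.e. α is a root of g(x) = (x - 17)^3 - 107 = x^3 - 51x^2 + 867x - 5020. Since g(x) = h(x - 17) where h(x) = x^3 - 107, and h is irreducible over Q (because 107 is not a perfect cube, so h has no rational root, and a monic cubic with no rational root is irreducible), g is also irreducible (irreducibility is preserved under the substitution x → x - 17). Hence m_α(x) = x^3 - 51x^2 + 867x - 5020.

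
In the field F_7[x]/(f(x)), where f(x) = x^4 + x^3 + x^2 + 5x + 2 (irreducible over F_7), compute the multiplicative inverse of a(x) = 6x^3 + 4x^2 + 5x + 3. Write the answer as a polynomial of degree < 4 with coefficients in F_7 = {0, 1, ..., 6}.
a(x)^(-1) ≡ x^3 + x^2 + 6x + 5 (mod f(x))

Since f is irreducible over F_7, F_7[x]/(f) is a field and a(x) ≠ 0 has an inverse. Apply the extended Euclidean algorithm to f(x) and a(x) in F_7[x]: f(x) = (6x + 2)·a(x) + (5x^2 + 5x + 3);  a(x) = (4x + 1)·(5x^2 + 5x + 3) + (2x);  (5x^2 + 5x + 3) = (6x + 6)·(2x) + (3). The last nonzero remainder is the constant 3 = gcd(f, a) in F_7. Back-substituting through the division chain expresses 3 = s(x)·a(x) + t(x)·f(x) with s(x) ≡ 3x^3 + 3x^2 + 4x + 1 (mod f), so (3x^3 + 3x^2 + 4x + 1)·a(x) ≡ 3 (mod f). Multiplying by 3^(-1) ≡ 5 in F_7 gives a(x)^(-1) ≡ 5·(3x^3 + 3x^2 + 4x + 1) ≡ x^3 + x^2 + 6x + 5 (mod f). Check: (6x^3 + 4x^2 + 5x + 3)·(x^3 + x^2 + 6x + 5) = 6x^6 + 3x^5 + 3x^4 + 6x^3 + 4x^2 + x + 1 ≡ 1 (mod x^4 + x^3 + x^2 + 5x + 2).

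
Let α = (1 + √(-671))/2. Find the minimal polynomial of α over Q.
m_α(x) = x^2 - x + 168

From 2α - 1 = √(-671), squaring gives (2α - 1)^2 = -671, i.e. 4α^2 - 4α + 1 = -671, so α^2 - α + (1 + 671)/4 = 0. Since -671 ≡ 1 (mod 4), (1 + 671)/4 = 168 ∈ Z. The polynomial x^2 - x + 168 has discriminant 1 - 4·(168) = -671, which is not a perfect square in Q (d = -671 is squarefree and ≠ 1), so x^2 - x + 168 is irreducible over Q. It is the minimal polynomial of α.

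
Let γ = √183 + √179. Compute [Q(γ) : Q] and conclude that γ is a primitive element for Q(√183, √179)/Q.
[Q(γ) : Q] = 4 (equivalently, Q(γ) = Q(√183, √179))

Obviously Q(γ) ⊆ Q(√183, √179), and [Q(√183, √179):Q] = 4 (since 183, 179 are distinct squarefree integers > 1 with 32757 not a perfect square). To show equality we compute the minimal polynomial of γ. From γ = √183 + √179: γ^2 = 183 + 2√(32757) + 179 = 362 + 2√(32757), so γ^2 - 362 = 2√(32757); squaring, (γ^2 - 362)^2 = 4·32757, i.e. γ^4 - 724γ^2 + 131044 - 131028 = 0, i.e. γ^4 - 724γ^2 + 16 = 0. So γ is a root of x^4 - 724x^2 + 16. This polynomial is irreducible over Q: it has no rational root (each ±√183 ± √179 is irrational), and any factorization into two quadratics over Q would force √(32757) ∈ Q (pairing opposite roots) or √183, √179 ∈ Q (other pairings), all impossible. Hence [Q(γ):Q] = 4 = [Q(√183, √179):Q], so Q(γ) = Q(√183, √179).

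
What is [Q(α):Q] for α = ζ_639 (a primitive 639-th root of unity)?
[Q(α):Q] = 420

The minimal polynomial of ζ_639 over Q is the 639-th cyclotomic polynomial Φ_639(x), which is irreducible over Q and has degree φ(639) = 420. Hence [Q(α):Q] = φ(639) = 420.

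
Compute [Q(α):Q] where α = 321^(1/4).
[Q(α):Q] = 4

α is a root of x^4 - 321. By Eisenstein's criterion at the prime p = 3 (which divides the constant term 321 but p^2 = 9 does not, since 321 is squarefree), x^4 - 321 is irreducible over Q. Hence [Q(α):Q] = 4.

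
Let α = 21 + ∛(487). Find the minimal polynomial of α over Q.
m_α(x) = x^3 - 63x^2 + 1323x - 9748

Set β = α - 21 = ∛(487), so β^3 = 487. Then (α - 21)^3 - 487 = 0, i.e. α is a root of g(x) = (x - 21)^3 - 487 = x^3 - 63x^2 + 1323x - 9748. Since g(x) = h(x - 21) where h(x) = x^3 - 487, and h is irreducible over Q (because 487 is not a perfect cube, so h has no rational root, and a monic cubic with no rational root is irreducible), g is also irreducible (irreducibility is preserved under the substitution x → x - 21). Hence m_α(x) = x^3 - 63x^2 + 1323x - 9748.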